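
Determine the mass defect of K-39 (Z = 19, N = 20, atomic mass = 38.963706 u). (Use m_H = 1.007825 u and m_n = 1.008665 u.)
Δm = Z·m_H + N·m_n − M = 0.3583 u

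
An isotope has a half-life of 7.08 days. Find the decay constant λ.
λ = ln(2)/t½ = 0.0979 day⁻¹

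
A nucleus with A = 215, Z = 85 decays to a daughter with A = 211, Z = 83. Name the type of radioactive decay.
ΔA = -4, ΔZ = -2 ⇒ alpha decay (α)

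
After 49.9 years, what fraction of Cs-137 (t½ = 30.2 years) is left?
N/N₀ = (1/2)^(t/t½) = 0.3181 = 31.8%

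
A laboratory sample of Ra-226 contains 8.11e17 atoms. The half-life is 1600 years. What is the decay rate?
A = λN = 3.513e14 decays/year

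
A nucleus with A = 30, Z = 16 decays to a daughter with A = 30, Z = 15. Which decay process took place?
ΔA = 0, ΔZ = -1 ⇒ beta-plus decay (β⁺) or electron capture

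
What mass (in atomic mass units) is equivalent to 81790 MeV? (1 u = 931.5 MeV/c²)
m = E/c² = 87.8 u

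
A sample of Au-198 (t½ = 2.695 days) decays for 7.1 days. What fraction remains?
N/N₀ = (1/2)^(t/t½) = 0.161 = 16.1%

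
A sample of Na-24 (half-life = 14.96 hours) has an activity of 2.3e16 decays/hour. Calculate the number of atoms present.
N = A/λ = 4.964e17 atoms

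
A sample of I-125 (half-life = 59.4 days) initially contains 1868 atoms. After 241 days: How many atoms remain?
N = N₀(1/2)^(t/t½) = 112.2 atoms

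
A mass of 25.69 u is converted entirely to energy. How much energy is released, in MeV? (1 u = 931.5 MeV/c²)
E = mc² = 23930 MeV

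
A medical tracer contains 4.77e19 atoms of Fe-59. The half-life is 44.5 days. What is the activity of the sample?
A = λN = 7.43e17 decays/day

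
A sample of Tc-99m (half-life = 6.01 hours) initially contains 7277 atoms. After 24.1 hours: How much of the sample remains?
N = N₀(1/2)^(t/t½) = 451.7 atoms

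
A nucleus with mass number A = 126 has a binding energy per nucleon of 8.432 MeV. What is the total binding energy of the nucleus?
B.E. = 8.432 × 126 = 1062 MeV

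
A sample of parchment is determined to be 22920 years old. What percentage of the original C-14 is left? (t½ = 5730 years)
N/N₀ = (1/2)^(t/t½) = 0.0625 = 6.25%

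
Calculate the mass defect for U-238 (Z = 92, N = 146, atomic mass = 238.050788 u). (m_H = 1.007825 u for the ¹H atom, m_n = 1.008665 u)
Δm = Z·m_H + N·m_n − M = 1.934 u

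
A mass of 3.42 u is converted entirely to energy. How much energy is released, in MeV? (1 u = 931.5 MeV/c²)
E = mc² = 3186 MeV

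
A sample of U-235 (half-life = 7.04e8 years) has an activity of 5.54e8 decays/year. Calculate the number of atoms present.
N = A/λ = 5.627e17 atoms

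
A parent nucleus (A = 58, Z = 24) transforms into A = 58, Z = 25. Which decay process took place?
ΔA = 0, ΔZ = +1 ⇒ beta-minus decay (β⁻)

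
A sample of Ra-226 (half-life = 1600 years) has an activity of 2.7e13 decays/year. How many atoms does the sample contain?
N = A/λ = 6.232e16 atoms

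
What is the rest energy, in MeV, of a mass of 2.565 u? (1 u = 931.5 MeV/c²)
E = mc² = 2389 MeV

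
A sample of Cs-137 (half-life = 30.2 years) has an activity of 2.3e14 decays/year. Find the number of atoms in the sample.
N = A/λ = 1.002e16 atoms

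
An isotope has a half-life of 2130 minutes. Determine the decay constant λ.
λ = ln(2)/t½ = 3.254e-4 minute⁻¹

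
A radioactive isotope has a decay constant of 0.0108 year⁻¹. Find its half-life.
t½ = ln(2)/λ = 64.18 years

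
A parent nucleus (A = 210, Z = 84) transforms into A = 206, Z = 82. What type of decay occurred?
ΔA = -4, ΔZ = -2 ⇒ alpha decay (α)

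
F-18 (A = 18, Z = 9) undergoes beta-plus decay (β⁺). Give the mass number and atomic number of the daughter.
Daughter: A = 18, Z = 8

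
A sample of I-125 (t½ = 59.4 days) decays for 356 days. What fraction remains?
N/N₀ = (1/2)^(t/t½) = 0.0157 = 1.57%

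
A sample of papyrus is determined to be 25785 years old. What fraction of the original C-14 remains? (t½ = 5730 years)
N/N₀ = (1/2)^(t/t½) = 0.04419 = 4.42%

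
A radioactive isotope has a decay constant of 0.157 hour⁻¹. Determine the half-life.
t½ = ln(2)/λ = 4.415 hours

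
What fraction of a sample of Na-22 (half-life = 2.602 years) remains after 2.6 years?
N/N₀ = (1/2)^(t/t½) = 0.5003 = 50%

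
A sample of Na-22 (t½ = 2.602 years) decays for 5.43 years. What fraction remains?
N/N₀ = (1/2)^(t/t½) = 0.2354 = 23.5%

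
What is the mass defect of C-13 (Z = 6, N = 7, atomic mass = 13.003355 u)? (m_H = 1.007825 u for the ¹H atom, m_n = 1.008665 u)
Δm = Z·m_H + N·m_n − M = 0.1043 u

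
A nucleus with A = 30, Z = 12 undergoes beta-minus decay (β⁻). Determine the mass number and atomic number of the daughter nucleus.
Daughter: A = 30, Z = 13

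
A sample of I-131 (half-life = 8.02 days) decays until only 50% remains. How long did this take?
t = t½ × log₂(N₀/N) = 8.02 days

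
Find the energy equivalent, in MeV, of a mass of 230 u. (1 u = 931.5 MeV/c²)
E = mc² = 2.142e5 MeV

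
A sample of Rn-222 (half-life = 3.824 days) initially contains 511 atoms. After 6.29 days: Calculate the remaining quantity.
N = N₀(1/2)^(t/t½) = 163.4 atoms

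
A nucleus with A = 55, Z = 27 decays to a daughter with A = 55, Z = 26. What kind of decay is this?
ΔA = 0, ΔZ = -1 ⇒ beta-plus decay (β⁺) or electron capture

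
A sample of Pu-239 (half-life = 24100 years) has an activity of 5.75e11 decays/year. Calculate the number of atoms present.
N = A/λ = 1.999e16 atoms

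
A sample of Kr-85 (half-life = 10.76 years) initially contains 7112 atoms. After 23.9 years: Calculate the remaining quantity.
N = N₀(1/2)^(t/t½) = 1525 atoms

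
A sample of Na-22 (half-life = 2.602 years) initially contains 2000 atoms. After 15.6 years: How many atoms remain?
N = N₀(1/2)^(t/t½) = 31.35 atoms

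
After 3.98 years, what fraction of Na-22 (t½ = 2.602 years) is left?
N/N₀ = (1/2)^(t/t½) = 0.3464 = 34.6%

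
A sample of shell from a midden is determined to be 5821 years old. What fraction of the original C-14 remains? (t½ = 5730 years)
N/N₀ = (1/2)^(t/t½) = 0.4945 = 49.5%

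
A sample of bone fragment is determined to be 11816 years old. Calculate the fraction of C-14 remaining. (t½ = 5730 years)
N/N₀ = (1/2)^(t/t½) = 0.2395 = 23.9%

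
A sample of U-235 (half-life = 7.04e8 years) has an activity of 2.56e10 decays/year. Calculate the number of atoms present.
N = A/λ = 2.6e19 atoms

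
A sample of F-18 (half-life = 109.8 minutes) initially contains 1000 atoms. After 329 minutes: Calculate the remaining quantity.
N = N₀(1/2)^(t/t½) = 125.3 atoms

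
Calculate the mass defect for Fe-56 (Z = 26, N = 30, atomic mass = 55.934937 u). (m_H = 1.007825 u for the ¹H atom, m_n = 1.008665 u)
Δm = Z·m_H + N·m_n − M = 0.5285 u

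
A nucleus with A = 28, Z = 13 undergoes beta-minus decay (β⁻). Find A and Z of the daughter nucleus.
Daughter: A = 28, Z = 14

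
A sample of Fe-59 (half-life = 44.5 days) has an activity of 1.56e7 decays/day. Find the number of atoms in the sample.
N = A/λ = 1.002e9 atoms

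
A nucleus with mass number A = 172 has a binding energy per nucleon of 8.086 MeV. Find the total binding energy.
B.E. = 8.086 × 172 = 1391 MeV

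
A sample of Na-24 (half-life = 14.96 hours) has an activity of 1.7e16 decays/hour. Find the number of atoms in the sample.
N = A/λ = 3.669e17 atoms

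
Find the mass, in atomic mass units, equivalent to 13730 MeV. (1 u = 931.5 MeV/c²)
m = E/c² = 14.74 u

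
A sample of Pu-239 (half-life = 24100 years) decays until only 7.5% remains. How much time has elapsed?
t = t½ × log₂(N₀/N) = 90060 years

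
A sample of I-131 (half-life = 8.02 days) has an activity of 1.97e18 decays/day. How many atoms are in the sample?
N = A/λ = 2.279e19 atoms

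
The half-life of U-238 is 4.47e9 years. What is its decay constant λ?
λ = ln(2)/t½ = 1.551e-10 year⁻¹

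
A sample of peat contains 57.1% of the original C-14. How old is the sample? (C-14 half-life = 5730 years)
Age = t½ × log₂(1/ratio) = 4632 years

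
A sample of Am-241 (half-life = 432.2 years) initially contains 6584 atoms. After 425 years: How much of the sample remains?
N = N₀(1/2)^(t/t½) = 3330 atoms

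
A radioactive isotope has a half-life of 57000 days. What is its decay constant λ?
λ = ln(2)/t½ = 1.216e-5 day⁻¹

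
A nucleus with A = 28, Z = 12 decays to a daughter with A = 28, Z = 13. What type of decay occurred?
ΔA = 0, ΔZ = +1 ⇒ beta-minus decay (β⁻)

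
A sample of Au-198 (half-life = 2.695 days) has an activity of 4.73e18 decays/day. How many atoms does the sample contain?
N = A/λ = 1.839e19 atoms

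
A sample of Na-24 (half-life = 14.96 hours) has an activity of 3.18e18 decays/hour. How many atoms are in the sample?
N = A/λ = 6.863e19 atoms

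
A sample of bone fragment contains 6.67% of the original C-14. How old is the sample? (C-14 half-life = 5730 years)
Age = t½ × log₂(1/ratio) = 22380 years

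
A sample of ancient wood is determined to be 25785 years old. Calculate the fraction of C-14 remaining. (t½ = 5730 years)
N/N₀ = (1/2)^(t/t½) = 0.04419 = 4.42%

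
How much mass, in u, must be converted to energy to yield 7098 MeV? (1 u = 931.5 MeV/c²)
m = E/c² = 7.62 u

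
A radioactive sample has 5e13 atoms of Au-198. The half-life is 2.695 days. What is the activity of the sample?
A = λN = 1.286e13 decays/day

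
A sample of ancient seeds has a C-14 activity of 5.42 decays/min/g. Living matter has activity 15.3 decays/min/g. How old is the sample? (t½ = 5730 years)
Age = t½ × log₂(A₀/A) = 8579 years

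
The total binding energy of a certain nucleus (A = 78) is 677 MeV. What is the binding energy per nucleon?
B.E./A = 677/78 = 8.679 MeV/nucleon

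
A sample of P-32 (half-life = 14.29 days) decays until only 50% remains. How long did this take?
t = t½ × log₂(N₀/N) = 14.29 days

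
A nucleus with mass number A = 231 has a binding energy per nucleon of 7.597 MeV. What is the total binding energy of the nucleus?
B.E. = 7.597 × 231 = 1755 MeV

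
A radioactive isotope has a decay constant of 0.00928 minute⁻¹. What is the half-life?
t½ = ln(2)/λ = 74.69 minutes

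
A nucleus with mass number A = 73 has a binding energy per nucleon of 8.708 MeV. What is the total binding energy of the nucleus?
B.E. = 8.708 × 73 = 635.7 MeV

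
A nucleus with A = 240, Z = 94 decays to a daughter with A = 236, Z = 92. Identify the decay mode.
ΔA = -4, ΔZ = -2 ⇒ alpha decay (α)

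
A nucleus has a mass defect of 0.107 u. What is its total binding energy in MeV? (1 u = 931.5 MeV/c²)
B.E. = Δm × 931.5 = 99.67 MeV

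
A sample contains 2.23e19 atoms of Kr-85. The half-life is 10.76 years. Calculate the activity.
A = λN = 1.437e18 decays/year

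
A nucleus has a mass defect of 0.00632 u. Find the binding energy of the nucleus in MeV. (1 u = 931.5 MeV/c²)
B.E. = Δm × 931.5 = 5.887 MeV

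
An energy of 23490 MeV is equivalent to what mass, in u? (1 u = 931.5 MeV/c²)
m = E/c² = 25.22 u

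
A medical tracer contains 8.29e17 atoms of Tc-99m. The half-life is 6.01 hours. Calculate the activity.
A = λN = 9.561e16 decays/hour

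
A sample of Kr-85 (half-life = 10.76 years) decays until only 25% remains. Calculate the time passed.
t = t½ × log₂(N₀/N) = 21.52 years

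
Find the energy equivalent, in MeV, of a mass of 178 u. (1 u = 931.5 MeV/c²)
E = mc² = 1.658e5 MeV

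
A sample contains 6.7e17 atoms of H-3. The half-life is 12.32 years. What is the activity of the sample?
A = λN = 3.77e16 decays/year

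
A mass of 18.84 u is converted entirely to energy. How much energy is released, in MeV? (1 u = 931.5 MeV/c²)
E = mc² = 17550 MeV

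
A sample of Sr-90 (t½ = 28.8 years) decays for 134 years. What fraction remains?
N/N₀ = (1/2)^(t/t½) = 0.03975 = 3.98%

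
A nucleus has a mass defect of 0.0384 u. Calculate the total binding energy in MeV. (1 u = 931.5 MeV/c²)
B.E. = Δm × 931.5 = 35.77 MeV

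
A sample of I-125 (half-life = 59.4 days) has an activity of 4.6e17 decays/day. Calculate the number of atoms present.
N = A/λ = 3.942e19 atoms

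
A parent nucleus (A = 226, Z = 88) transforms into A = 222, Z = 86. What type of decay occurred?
ΔA = -4, ΔZ = -2 ⇒ alpha decay (α)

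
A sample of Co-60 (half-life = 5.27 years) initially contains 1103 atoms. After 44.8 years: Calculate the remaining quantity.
N = N₀(1/2)^(t/t½) = 3.045 atoms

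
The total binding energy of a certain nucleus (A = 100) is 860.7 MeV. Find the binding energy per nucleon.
B.E./A = 860.7/100 = 8.607 MeV/nucleon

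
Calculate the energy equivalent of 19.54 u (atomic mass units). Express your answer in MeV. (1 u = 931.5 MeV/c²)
E = mc² = 18200 MeV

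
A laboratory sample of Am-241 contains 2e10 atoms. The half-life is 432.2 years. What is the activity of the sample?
A = λN = 3.208e7 decays/year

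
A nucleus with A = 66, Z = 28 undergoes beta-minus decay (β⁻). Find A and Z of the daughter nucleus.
Daughter: A = 66, Z = 29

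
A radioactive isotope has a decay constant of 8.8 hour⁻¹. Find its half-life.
t½ = ln(2)/λ = 0.07877 hours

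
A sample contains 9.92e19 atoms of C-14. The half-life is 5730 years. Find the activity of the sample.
A = λN = 1.2e16 decays/year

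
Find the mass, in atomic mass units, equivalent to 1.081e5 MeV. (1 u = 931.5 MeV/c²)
m = E/c² = 116 u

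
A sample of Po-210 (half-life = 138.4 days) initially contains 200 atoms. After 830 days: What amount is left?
N = N₀(1/2)^(t/t½) = 3.131 atoms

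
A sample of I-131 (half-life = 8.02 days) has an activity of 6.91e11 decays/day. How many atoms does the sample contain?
N = A/λ = 7.995e12 atoms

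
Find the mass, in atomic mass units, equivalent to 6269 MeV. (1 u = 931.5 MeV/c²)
m = E/c² = 6.73 u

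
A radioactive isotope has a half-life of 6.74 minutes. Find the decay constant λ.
λ = ln(2)/t½ = 0.1028 minute⁻¹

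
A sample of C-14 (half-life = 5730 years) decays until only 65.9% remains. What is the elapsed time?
t = t½ × log₂(N₀/N) = 3447 years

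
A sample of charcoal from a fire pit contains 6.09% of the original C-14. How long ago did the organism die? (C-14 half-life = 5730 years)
Age = t½ × log₂(1/ratio) = 23130 years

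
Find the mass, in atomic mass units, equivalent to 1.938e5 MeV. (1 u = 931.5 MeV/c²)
m = E/c² = 208.1 u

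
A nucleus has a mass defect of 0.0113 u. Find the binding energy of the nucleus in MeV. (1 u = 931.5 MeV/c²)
B.E. = Δm × 931.5 = 10.53 MeV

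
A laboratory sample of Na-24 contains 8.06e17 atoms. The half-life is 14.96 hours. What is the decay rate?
A = λN = 3.734e16 decays/hour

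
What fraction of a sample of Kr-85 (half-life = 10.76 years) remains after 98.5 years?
N/N₀ = (1/2)^(t/t½) = 0.001755 = 0.176%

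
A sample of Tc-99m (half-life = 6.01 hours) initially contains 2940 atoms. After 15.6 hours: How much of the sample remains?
N = N₀(1/2)^(t/t½) = 486.4 atoms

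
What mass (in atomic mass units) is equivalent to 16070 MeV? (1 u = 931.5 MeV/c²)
m = E/c² = 17.25 u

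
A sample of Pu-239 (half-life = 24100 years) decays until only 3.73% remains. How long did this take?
t = t½ × log₂(N₀/N) = 1.143e5 years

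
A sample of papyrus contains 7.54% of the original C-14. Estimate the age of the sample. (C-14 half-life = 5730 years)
Age = t½ × log₂(1/ratio) = 21370 years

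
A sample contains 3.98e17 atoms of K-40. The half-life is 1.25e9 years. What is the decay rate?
A = λN = 2.207e8 decays/year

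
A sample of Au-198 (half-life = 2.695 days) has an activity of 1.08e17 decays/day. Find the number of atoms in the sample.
N = A/λ = 4.199e17 atoms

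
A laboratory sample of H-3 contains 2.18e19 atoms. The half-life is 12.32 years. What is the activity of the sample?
A = λN = 1.227e18 decays/year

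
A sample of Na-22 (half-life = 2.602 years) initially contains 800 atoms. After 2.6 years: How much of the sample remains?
N = N₀(1/2)^(t/t½) = 400.2 atoms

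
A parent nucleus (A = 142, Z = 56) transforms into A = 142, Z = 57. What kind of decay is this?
ΔA = 0, ΔZ = +1 ⇒ beta-minus decay (β⁻)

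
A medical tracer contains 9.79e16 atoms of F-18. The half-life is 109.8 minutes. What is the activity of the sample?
A = λN = 6.18e14 decays/minute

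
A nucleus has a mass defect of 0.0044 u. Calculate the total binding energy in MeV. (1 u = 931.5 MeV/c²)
B.E. = Δm × 931.5 = 4.099 MeV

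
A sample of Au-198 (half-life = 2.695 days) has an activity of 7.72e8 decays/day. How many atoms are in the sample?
N = A/λ = 3.002e9 atoms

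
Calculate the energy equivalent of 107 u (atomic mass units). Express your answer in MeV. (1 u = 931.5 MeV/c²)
E = mc² = 99670 MeV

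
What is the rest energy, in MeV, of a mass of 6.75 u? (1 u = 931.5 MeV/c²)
E = mc² = 6288 MeV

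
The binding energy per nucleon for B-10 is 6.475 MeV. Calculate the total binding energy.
B.E. = 6.475 × 10 = 64.75 MeV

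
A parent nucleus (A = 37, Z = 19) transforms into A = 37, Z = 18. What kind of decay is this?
ΔA = 0, ΔZ = -1 ⇒ beta-plus decay (β⁺) or electron capture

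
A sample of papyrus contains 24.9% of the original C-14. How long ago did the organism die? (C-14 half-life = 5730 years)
Age = t½ × log₂(1/ratio) = 11490 years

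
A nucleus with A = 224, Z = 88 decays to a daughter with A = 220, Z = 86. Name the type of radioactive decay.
ΔA = -4, ΔZ = -2 ⇒ alpha decay (α)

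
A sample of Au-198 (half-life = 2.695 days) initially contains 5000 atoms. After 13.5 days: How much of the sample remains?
N = N₀(1/2)^(t/t½) = 155.2 atoms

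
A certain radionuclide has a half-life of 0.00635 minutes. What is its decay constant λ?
λ = ln(2)/t½ = 109.2 minute⁻¹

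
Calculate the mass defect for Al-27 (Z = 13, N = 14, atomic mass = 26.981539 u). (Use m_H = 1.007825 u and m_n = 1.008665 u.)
Δm = Z·m_H + N·m_n − M = 0.2415 u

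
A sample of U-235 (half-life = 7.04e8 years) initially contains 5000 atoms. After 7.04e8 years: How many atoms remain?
N = N₀(1/2)^(t/t½) = 2500 atoms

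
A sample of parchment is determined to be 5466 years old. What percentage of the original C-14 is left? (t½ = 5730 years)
N/N₀ = (1/2)^(t/t½) = 0.5162 = 51.6%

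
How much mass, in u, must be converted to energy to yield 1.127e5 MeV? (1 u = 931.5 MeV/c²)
m = E/c² = 121 u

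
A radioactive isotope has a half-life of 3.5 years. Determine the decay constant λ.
λ = ln(2)/t½ = 0.198 year⁻¹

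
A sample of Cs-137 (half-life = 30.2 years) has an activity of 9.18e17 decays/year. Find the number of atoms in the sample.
N = A/λ = 4e19 atoms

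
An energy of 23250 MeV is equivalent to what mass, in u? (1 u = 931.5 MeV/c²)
m = E/c² = 24.96 u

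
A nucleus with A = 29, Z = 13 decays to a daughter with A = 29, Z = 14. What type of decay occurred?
ΔA = 0, ΔZ = +1 ⇒ beta-minus decay (β⁻)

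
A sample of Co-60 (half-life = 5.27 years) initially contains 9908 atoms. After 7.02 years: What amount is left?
N = N₀(1/2)^(t/t½) = 3935 atoms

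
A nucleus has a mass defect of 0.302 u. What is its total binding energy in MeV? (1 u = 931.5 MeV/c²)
B.E. = Δm × 931.5 = 281.3 MeV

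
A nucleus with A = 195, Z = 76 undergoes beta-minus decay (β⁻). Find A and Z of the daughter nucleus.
Daughter: A = 195, Z = 77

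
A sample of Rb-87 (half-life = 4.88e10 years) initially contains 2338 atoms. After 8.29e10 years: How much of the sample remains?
N = N₀(1/2)^(t/t½) = 720.2 atoms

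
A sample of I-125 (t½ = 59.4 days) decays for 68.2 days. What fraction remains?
N/N₀ = (1/2)^(t/t½) = 0.4512 = 45.1%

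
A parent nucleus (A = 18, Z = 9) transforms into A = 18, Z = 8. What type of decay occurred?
ΔA = 0, ΔZ = -1 ⇒ beta-plus decay (β⁺) or electron capture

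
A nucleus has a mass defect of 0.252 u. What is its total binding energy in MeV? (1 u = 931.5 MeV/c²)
B.E. = Δm × 931.5 = 234.7 MeV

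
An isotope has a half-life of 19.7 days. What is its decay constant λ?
λ = ln(2)/t½ = 0.03519 day⁻¹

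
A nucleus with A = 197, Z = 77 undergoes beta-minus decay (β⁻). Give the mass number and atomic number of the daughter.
Daughter: A = 197, Z = 78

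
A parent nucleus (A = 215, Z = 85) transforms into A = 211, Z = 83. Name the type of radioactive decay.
ΔA = -4, ΔZ = -2 ⇒ alpha decay (α)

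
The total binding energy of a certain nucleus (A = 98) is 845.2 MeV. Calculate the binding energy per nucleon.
B.E./A = 845.2/98 = 8.624 MeV/nucleon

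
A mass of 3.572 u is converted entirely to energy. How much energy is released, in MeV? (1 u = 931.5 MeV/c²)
E = mc² = 3327 MeV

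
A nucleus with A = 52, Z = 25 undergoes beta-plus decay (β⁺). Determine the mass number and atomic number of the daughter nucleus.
Daughter: A = 52, Z = 24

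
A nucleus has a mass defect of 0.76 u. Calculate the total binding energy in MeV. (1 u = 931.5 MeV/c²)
B.E. = Δm × 931.5 = 707.9 MeV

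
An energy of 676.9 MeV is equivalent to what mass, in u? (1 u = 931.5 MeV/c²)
m = E/c² = 0.7267 u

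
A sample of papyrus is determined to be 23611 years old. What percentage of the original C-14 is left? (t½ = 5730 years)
N/N₀ = (1/2)^(t/t½) = 0.05749 = 5.75%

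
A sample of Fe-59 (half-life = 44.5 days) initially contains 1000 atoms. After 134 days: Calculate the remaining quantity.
N = N₀(1/2)^(t/t½) = 124 atoms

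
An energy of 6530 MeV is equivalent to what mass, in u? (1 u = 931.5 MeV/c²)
m = E/c² = 7.01 u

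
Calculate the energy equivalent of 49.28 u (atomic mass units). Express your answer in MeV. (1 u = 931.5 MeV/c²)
E = mc² = 45900 MeV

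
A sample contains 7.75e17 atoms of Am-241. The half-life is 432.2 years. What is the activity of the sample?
A = λN = 1.243e15 decays/year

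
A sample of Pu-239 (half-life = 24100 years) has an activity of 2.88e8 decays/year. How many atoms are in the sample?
N = A/λ = 1.001e13 atoms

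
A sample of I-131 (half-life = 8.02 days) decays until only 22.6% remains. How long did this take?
t = t½ × log₂(N₀/N) = 17.21 days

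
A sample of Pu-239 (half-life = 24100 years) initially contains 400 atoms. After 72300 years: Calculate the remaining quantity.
N = N₀(1/2)^(t/t½) = 50 atoms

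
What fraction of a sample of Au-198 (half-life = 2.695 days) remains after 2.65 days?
N/N₀ = (1/2)^(t/t½) = 0.5058 = 50.6%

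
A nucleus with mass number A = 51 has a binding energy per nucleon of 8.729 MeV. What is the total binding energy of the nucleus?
B.E. = 8.729 × 51 = 445.2 MeV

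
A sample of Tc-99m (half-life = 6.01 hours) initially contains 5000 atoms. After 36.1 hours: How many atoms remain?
N = N₀(1/2)^(t/t½) = 77.77 atoms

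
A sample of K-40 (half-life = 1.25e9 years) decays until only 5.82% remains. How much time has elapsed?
t = t½ × log₂(N₀/N) = 5.129e9 years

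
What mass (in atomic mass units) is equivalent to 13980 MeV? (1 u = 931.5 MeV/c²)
m = E/c² = 15.01 u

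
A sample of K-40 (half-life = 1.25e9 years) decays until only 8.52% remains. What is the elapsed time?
t = t½ × log₂(N₀/N) = 4.441e9 years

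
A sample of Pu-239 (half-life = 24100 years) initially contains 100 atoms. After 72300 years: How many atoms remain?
N = N₀(1/2)^(t/t½) = 12.5 atoms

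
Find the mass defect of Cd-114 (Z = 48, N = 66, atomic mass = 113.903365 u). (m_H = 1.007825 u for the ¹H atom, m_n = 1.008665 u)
Δm = Z·m_H + N·m_n − M = 1.044 u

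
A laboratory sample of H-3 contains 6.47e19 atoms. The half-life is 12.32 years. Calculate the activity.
A = λN = 3.64e18 decays/year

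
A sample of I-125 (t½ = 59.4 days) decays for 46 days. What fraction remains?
N/N₀ = (1/2)^(t/t½) = 0.5846 = 58.5%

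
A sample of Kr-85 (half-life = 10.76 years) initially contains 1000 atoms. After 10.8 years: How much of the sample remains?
N = N₀(1/2)^(t/t½) = 498.7 atoms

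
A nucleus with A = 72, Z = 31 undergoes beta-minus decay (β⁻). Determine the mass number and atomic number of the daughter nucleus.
Daughter: A = 72, Z = 32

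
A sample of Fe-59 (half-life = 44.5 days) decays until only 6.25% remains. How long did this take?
t = t½ × log₂(N₀/N) = 178 days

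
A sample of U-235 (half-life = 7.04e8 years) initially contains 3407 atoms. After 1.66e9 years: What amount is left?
N = N₀(1/2)^(t/t½) = 664.6 atoms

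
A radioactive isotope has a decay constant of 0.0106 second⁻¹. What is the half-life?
t½ = ln(2)/λ = 65.39 seconds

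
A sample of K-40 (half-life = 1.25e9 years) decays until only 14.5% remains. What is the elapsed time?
t = t½ × log₂(N₀/N) = 3.482e9 years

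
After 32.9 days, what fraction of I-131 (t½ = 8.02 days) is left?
N/N₀ = (1/2)^(t/t½) = 0.05822 = 5.82%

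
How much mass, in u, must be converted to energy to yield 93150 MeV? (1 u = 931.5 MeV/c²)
m = E/c² = 100 u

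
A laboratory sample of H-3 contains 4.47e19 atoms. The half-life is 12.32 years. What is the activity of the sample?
A = λN = 2.515e18 decays/year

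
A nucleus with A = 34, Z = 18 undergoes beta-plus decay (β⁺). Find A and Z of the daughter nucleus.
Daughter: A = 34, Z = 17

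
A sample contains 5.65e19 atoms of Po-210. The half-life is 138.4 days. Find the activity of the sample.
A = λN = 2.83e17 decays/day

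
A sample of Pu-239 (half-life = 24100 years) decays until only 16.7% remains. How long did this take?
t = t½ × log₂(N₀/N) = 62230 years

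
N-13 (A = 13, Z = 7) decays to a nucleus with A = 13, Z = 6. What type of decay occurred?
ΔA = 0, ΔZ = -1 ⇒ beta-plus decay (β⁺) or electron capture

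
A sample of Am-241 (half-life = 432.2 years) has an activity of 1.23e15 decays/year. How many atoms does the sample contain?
N = A/λ = 7.669e17 atoms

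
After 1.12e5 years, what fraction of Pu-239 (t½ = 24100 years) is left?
N/N₀ = (1/2)^(t/t½) = 0.0399 = 3.99%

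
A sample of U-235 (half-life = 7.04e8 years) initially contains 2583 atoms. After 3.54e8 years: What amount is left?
N = N₀(1/2)^(t/t½) = 1823 atoms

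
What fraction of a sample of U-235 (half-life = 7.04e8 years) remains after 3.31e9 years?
N/N₀ = (1/2)^(t/t½) = 0.03843 = 3.84%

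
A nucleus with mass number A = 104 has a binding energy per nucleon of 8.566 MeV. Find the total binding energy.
B.E. = 8.566 × 104 = 890.9 MeV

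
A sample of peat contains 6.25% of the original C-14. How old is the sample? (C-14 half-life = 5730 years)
Age = t½ × log₂(1/ratio) = 22920 years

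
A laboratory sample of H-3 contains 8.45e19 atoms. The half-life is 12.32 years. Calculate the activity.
A = λN = 4.754e18 decays/year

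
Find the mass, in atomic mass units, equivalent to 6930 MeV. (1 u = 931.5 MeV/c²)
m = E/c² = 7.44 u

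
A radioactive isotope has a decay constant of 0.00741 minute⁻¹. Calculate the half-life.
t½ = ln(2)/λ = 93.54 minutes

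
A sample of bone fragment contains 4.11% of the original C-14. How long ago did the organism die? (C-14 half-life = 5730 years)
Age = t½ × log₂(1/ratio) = 26390 years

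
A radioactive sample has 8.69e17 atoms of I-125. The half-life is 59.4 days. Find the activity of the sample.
A = λN = 1.014e16 decays/day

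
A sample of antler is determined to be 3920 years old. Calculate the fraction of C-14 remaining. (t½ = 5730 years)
N/N₀ = (1/2)^(t/t½) = 0.6224 = 62.2%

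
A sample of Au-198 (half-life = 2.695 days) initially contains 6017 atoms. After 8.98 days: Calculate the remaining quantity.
N = N₀(1/2)^(t/t½) = 597.5 atoms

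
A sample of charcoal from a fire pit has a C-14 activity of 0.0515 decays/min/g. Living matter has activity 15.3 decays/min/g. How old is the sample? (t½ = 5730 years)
Age = t½ × log₂(A₀/A) = 47070 years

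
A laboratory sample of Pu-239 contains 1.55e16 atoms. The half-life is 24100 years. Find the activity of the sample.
A = λN = 4.458e11 decays/year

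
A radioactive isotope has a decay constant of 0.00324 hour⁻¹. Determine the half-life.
t½ = ln(2)/λ = 213.9 hours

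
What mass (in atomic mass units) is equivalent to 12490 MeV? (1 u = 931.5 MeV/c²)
m = E/c² = 13.41 u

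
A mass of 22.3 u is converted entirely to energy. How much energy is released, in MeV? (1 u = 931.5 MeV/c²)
E = mc² = 20770 MeV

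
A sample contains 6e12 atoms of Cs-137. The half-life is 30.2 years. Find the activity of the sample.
A = λN = 1.377e11 decays/year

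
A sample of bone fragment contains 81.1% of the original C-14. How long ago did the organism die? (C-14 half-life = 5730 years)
Age = t½ × log₂(1/ratio) = 1732 years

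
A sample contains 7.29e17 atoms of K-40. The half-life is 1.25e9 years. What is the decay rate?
A = λN = 4.042e8 decays/year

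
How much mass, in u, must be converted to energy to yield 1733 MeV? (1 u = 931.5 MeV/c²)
m = E/c² = 1.86 u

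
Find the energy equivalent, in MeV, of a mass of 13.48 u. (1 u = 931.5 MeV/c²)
E = mc² = 12560 MeV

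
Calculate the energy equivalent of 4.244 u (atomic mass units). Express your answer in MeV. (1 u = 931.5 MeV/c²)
E = mc² = 3953 MeV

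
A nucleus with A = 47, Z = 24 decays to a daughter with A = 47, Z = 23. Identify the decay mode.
ΔA = 0, ΔZ = -1 ⇒ beta-plus decay (β⁺) or electron capture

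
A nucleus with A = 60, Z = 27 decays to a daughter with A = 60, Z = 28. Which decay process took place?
ΔA = 0, ΔZ = +1 ⇒ beta-minus decay (β⁻)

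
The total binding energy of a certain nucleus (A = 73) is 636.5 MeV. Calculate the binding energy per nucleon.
B.E./A = 636.5/73 = 8.719 MeV/nucleon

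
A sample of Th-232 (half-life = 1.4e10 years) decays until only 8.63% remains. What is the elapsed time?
t = t½ × log₂(N₀/N) = 4.948e10 years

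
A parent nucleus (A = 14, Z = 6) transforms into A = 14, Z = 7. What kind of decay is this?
ΔA = 0, ΔZ = +1 ⇒ beta-minus decay (β⁻)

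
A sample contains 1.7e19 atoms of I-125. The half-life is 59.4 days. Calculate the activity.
A = λN = 1.984e17 decays/day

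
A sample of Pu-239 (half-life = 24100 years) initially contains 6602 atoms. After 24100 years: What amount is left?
N = N₀(1/2)^(t/t½) = 3301 atoms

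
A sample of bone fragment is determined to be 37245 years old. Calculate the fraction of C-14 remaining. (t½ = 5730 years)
N/N₀ = (1/2)^(t/t½) = 0.01105 = 1.1%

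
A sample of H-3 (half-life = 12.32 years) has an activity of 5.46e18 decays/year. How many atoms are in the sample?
N = A/λ = 9.705e19 atoms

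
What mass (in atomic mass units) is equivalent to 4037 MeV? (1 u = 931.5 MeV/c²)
m = E/c² = 4.334 u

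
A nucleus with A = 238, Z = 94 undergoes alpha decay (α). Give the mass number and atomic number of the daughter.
Daughter: A = 234, Z = 92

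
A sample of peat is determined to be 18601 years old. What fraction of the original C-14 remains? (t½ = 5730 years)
N/N₀ = (1/2)^(t/t½) = 0.1054 = 10.5%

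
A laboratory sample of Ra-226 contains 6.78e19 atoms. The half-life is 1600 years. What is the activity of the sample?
A = λN = 2.937e16 decays/year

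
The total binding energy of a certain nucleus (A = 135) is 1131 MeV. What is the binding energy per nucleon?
B.E./A = 1131/135 = 8.378 MeV/nucleon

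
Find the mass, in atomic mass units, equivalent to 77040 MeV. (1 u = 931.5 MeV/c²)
m = E/c² = 82.71 u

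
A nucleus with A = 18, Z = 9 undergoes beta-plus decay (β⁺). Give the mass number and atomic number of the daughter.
Daughter: A = 18, Z = 8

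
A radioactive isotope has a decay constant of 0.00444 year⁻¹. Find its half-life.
t½ = ln(2)/λ = 156.1 years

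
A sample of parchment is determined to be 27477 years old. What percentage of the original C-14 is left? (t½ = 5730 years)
N/N₀ = (1/2)^(t/t½) = 0.03601 = 3.6%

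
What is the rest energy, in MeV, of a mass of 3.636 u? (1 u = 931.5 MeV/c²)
E = mc² = 3387 MeV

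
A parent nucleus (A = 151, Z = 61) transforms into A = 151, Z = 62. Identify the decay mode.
ΔA = 0, ΔZ = +1 ⇒ beta-minus decay (β⁻)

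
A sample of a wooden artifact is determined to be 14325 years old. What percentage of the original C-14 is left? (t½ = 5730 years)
N/N₀ = (1/2)^(t/t½) = 0.1768 = 17.7%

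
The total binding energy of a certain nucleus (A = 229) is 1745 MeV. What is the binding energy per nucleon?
B.E./A = 1745/229 = 7.62 MeV/nucleon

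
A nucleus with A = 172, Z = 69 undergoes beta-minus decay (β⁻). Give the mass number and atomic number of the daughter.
Daughter: A = 172, Z = 70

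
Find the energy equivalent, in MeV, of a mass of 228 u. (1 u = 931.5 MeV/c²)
E = mc² = 2.124e5 MeV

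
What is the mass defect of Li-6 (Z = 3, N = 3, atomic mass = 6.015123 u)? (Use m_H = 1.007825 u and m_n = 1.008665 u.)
Δm = Z·m_H + N·m_n − M = 0.03435 u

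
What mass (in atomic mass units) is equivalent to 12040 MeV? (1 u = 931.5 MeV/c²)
m = E/c² = 12.93 u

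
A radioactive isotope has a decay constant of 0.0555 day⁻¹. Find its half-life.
t½ = ln(2)/λ = 12.49 days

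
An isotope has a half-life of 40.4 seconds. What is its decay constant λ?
λ = ln(2)/t½ = 0.01716 second⁻¹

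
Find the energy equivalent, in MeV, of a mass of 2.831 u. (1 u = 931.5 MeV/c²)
E = mc² = 2637 MeV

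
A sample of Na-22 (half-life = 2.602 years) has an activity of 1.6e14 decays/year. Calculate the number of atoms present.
N = A/λ = 6.006e14 atoms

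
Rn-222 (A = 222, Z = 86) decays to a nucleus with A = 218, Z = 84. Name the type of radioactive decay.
ΔA = -4, ΔZ = -2 ⇒ alpha decay (α)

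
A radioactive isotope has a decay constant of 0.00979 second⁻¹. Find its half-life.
t½ = ln(2)/λ = 70.8 seconds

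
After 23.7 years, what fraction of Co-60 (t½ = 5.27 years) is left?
N/N₀ = (1/2)^(t/t½) = 0.04428 = 4.43%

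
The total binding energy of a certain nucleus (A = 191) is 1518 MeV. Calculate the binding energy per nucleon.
B.E./A = 1518/191 = 7.948 MeV/nucleon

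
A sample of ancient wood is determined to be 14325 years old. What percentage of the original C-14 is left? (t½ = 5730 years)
N/N₀ = (1/2)^(t/t½) = 0.1768 = 17.7%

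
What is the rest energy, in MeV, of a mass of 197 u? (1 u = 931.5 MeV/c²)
E = mc² = 1.835e5 MeV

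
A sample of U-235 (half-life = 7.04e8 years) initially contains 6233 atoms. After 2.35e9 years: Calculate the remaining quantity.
N = N₀(1/2)^(t/t½) = 616.4 atoms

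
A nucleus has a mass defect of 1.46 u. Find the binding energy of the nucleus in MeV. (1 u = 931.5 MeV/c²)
B.E. = Δm × 931.5 = 1360 MeV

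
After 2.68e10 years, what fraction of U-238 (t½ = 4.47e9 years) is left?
N/N₀ = (1/2)^(t/t½) = 0.01567 = 1.57%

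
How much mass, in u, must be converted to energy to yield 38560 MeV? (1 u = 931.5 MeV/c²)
m = E/c² = 41.4 u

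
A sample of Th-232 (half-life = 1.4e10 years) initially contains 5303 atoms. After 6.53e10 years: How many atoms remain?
N = N₀(1/2)^(t/t½) = 209.1 atoms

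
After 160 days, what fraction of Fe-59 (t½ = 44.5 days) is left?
N/N₀ = (1/2)^(t/t½) = 0.08273 = 8.27%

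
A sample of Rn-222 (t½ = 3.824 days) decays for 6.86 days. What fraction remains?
N/N₀ = (1/2)^(t/t½) = 0.2884 = 28.8%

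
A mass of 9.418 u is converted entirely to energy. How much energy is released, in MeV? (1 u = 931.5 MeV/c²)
E = mc² = 8773 MeV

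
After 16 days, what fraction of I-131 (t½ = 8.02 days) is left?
N/N₀ = (1/2)^(t/t½) = 0.2509 = 25.1%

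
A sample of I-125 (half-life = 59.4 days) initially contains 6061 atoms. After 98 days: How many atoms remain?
N = N₀(1/2)^(t/t½) = 1932 atoms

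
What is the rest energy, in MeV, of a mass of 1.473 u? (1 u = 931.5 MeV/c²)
E = mc² = 1372 MeV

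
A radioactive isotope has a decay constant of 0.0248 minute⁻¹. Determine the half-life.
t½ = ln(2)/λ = 27.95 minutes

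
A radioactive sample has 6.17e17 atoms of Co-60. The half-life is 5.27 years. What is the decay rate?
A = λN = 8.115e16 decays/year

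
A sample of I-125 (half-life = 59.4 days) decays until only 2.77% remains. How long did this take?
t = t½ × log₂(N₀/N) = 307.3 days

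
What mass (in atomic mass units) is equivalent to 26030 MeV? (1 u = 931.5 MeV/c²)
m = E/c² = 27.94 u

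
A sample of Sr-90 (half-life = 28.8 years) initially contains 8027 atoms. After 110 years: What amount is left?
N = N₀(1/2)^(t/t½) = 568.6 atoms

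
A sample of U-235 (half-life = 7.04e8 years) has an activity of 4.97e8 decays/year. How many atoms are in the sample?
N = A/λ = 5.048e17 atoms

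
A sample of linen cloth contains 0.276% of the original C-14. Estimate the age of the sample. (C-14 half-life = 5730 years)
Age = t½ × log₂(1/ratio) = 48710 years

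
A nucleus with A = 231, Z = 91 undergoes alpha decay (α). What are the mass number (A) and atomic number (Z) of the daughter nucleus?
Daughter: A = 227, Z = 89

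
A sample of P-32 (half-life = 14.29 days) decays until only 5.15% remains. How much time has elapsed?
t = t½ × log₂(N₀/N) = 61.15 days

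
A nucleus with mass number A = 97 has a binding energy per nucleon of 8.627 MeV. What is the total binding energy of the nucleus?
B.E. = 8.627 × 97 = 836.8 MeV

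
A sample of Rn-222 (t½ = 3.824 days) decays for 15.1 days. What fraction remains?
N/N₀ = (1/2)^(t/t½) = 0.06476 = 6.48%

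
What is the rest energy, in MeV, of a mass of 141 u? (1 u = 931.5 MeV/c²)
E = mc² = 1.313e5 MeV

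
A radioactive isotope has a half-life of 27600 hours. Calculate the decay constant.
λ = ln(2)/t½ = 2.511e-5 hour⁻¹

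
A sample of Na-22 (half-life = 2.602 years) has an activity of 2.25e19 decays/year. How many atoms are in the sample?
N = A/λ = 8.446e19 atoms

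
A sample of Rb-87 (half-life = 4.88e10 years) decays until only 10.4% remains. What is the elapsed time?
t = t½ × log₂(N₀/N) = 1.593e11 years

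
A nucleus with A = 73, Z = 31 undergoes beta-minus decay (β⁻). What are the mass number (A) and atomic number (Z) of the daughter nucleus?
Daughter: A = 73, Z = 32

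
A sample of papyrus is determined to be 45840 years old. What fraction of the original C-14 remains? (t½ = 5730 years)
N/N₀ = (1/2)^(t/t½) = 0.003906 = 0.391%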